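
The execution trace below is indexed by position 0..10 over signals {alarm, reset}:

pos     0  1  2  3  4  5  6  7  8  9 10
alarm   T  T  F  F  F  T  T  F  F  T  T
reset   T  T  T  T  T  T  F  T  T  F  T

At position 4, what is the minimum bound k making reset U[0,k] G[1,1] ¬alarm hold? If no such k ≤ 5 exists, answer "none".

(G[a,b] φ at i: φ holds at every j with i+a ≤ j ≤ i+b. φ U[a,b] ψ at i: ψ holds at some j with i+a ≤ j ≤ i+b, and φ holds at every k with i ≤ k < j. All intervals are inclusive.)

2

Need earliest j ≥ 4 with G[1,1] ¬alarm, and reset at every k in [4,j-1].
  j=4: rhs fails.
  j=5: rhs fails.
  j=6: rhs holds; lhs holds on [4,5]. k = 2.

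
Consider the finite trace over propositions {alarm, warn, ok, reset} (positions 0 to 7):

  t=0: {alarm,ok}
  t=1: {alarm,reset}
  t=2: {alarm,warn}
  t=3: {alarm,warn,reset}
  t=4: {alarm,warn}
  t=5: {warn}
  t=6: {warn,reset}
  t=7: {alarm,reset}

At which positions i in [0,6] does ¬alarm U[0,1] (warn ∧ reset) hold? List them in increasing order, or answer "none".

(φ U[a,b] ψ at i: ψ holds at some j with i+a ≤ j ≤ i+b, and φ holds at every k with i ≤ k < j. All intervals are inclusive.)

3, 5, 6

Evaluate at each i in [0,6]:
  i=0: ✗ (no rhs in [0,1])
  i=1: ✗ (no rhs in [1,2])
  i=2: ✗ (lhs fails at k=2 before rhs at j=3)
  i=3: ✓ (rhs at j=3)
  i=4: ✗ (no rhs in [4,5])
  i=5: ✓ (rhs at j=6; lhs holds on [5,5])
  i=6: ✓ (rhs at j=6)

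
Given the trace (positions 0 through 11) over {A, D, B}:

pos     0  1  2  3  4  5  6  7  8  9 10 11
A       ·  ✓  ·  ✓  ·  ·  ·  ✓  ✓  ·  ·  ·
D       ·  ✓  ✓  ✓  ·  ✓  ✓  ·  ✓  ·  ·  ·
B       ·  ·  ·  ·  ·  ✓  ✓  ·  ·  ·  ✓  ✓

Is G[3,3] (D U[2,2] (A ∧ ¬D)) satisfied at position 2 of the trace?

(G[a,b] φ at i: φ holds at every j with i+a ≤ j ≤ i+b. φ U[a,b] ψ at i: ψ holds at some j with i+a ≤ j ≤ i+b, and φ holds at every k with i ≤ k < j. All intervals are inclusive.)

Check (D U[2,2] (A ∧ ¬D)) at every j in [5,5]:
  j=5: holds
All positions satisfy it → formula holds.

Yes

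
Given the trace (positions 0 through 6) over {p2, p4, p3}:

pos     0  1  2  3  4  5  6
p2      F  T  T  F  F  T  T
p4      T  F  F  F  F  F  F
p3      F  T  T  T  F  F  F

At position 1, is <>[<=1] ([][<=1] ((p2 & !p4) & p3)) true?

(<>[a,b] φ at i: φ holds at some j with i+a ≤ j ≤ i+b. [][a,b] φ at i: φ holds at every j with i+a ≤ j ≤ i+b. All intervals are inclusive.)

Check [][<=1] ((p2 & !p4) & p3) at each j in [1,2]:
  j=1: holds on [1,2]
  j=2: fails at 3
Found at j=1 → formula holds.

True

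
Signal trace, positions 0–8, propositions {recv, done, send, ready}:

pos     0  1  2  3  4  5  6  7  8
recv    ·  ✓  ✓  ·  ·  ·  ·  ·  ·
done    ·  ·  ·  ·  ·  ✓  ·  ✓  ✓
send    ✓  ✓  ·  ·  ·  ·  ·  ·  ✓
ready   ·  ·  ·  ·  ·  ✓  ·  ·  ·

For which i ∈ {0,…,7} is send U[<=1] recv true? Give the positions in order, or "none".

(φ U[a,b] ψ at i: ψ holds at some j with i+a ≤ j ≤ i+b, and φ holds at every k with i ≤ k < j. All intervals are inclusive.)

Evaluate at each i in [0,7]:
  i=0: ✓ (rhs at j=1; lhs holds on [0,0])
  i=1: ✓ (rhs at j=1)
  i=2: ✓ (rhs at j=2)
  i=3: ✗ (no rhs in [3,4])
  i=4: ✗ (no rhs in [4,5])
  i=5: ✗ (no rhs in [5,6])
  i=6: ✗ (no rhs in [6,7])
  i=7: ✗ (no rhs in [7,8])

0, 1, 2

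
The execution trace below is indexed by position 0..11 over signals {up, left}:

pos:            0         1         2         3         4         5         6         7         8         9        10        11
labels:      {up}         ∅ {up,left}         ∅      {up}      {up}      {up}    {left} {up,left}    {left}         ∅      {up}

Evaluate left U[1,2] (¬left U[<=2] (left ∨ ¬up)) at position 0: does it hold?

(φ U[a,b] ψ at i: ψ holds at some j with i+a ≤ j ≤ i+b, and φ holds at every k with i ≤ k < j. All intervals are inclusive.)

Does not hold

Need some j in [1,2] with (¬left U[<=2] (left ∨ ¬up)), and left at every k in [0,j-1].
  j=1: (¬left U[<=2] (left ∨ ¬up)) holds, but left fails at k=0 → not this j.
  j=2: (¬left U[<=2] (left ∨ ¬up)) holds, but left fails at k=0 → not this j.
No j in the window works → until fails.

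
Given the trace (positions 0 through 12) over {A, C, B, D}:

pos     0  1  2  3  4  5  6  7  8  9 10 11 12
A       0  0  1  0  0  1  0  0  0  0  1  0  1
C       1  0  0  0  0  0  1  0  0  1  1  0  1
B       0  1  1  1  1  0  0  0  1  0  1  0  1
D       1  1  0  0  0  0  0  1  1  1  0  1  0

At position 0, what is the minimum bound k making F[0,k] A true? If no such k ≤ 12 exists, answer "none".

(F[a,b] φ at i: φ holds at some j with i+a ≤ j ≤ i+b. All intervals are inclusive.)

2

Scan j = 0,1,… for A:
  j=0: fails
  j=1: fails
  j=2: holds
First hit at j=2, so smallest k = 2-0 = 2.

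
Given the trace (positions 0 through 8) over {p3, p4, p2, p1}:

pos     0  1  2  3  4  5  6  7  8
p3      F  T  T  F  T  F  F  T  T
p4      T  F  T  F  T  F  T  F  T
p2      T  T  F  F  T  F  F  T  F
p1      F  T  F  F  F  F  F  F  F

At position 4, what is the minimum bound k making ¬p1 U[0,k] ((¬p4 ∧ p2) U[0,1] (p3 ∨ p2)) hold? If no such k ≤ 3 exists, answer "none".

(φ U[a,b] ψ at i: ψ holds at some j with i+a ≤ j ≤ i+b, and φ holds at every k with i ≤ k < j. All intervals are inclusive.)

Need earliest j ≥ 4 with ((¬p4 ∧ p2) U[0,1] (p3 ∨ p2)), and ¬p1 at every k in [4,j-1].
  j=4: rhs holds (empty prefix). k = 0.

0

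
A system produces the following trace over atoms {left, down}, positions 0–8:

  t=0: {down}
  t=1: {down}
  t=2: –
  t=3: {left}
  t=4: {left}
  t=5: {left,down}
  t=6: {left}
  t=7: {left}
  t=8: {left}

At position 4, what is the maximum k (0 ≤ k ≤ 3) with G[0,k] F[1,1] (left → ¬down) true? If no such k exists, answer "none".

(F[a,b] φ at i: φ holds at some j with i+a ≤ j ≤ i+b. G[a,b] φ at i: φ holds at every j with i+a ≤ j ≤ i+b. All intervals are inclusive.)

none

F[1,1] (left → ¬down) must hold from j=4 onward; find where it first fails.
  j=4: fails → no k works.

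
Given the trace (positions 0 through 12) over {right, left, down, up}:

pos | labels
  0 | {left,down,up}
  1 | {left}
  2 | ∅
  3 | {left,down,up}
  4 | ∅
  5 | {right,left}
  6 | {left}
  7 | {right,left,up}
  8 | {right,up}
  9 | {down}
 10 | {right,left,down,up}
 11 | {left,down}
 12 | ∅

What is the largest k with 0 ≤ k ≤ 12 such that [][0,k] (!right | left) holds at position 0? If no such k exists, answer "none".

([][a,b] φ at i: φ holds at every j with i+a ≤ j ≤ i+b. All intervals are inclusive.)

7

(!right | left) must hold from j=0 onward; find where it first fails.
  j=0: holds
  j=1: holds
  j=2: holds
  j=3: holds
  j=4: holds
  j=5: holds
  j=6: holds
  j=7: holds
  j=8: fails
Holds on [0,7], so largest k = 7.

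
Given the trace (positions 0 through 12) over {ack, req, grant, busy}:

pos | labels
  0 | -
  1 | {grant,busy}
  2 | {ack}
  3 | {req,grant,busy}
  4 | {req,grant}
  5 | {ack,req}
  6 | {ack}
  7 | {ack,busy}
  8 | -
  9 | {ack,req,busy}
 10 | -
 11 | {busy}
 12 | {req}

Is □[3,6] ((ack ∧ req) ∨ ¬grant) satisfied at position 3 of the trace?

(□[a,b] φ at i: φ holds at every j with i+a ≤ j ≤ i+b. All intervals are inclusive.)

Holds

Check ((ack ∧ req) ∨ ¬grant) at every j in [6,9]:
  j=6: true
  j=7: true
  j=8: true
  j=9: true
All positions satisfy it → formula holds.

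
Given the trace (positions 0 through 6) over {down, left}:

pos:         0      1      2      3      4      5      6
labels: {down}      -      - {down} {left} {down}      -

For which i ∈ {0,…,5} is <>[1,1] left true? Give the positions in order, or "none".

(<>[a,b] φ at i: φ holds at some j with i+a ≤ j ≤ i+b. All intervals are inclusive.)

Evaluate at each i in [0,5]:
  i=0: ✗ (none in [1,1])
  i=1: ✗ (none in [2,2])
  i=2: ✗ (none in [3,3])
  i=3: ✓ (witness j=4)
  i=4: ✗ (none in [5,5])
  i=5: ✗ (none in [6,6])

3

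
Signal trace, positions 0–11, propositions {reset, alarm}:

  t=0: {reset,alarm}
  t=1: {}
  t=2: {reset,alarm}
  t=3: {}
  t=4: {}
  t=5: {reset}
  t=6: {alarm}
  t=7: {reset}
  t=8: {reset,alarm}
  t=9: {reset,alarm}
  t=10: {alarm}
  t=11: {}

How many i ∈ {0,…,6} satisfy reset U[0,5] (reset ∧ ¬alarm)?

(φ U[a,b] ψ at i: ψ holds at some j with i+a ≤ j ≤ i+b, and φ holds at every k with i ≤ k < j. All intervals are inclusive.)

1

Evaluate at each i in [0,6]:
  i=0: ✗ (lhs fails at k=1 before rhs at j=5)
  i=1: ✗ (lhs fails at k=1 before rhs at j=5)
  i=2: ✗ (lhs fails at k=3 before rhs at j=5)
  i=3: ✗ (lhs fails at k=3 before rhs at j=5)
  i=4: ✗ (lhs fails at k=4 before rhs at j=5)
  i=5: ✓ (rhs at j=5)
  i=6: ✗ (lhs fails at k=6 before rhs at j=7)
Positions where it holds: {5} → 1.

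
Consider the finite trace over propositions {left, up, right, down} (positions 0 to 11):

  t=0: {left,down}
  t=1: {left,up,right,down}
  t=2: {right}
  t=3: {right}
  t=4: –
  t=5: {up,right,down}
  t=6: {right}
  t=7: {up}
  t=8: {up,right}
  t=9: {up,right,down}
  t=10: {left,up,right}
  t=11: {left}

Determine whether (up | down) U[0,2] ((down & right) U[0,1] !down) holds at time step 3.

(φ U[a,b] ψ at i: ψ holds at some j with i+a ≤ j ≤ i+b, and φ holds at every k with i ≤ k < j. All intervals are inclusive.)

True

Need some j in [3,5] with ((down & right) U[0,1] !down), and (up | down) at every k in [3,j-1].
  j=3: ((down & right) U[0,1] !down) holds; no prefix to check → satisfied.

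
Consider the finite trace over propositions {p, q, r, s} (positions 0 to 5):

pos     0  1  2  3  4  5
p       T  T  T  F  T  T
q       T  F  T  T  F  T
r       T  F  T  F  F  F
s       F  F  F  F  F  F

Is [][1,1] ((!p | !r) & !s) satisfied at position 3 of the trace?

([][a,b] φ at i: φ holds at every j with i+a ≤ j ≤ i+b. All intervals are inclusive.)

Yes

Check ((!p | !r) & !s) at every j in [4,4]:
  j=4: true
All positions satisfy it → formula holds.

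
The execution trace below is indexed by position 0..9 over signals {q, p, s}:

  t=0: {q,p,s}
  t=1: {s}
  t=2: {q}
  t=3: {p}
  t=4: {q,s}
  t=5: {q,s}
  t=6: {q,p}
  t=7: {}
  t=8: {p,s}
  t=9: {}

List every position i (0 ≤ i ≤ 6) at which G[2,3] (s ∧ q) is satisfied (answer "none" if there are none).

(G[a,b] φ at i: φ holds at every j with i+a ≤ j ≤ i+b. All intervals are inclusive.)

Evaluate at each i in [0,6]:
  i=0: ✗ (fails at j=2)
  i=1: ✗ (fails at j=3)
  i=2: ✓ (all of [4,5])
  i=3: ✗ (fails at j=6)
  i=4: ✗ (fails at j=6)
  i=5: ✗ (fails at j=7)
  i=6: ✗ (fails at j=8)

2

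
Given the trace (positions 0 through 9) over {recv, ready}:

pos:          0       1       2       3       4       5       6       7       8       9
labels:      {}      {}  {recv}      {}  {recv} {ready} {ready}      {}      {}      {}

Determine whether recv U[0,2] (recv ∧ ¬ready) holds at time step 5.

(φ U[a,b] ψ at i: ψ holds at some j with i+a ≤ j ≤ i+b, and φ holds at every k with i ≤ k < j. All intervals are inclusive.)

Need some j in [5,7] with (recv ∧ ¬ready), and recv at every k in [5,j-1].
  j=5: (recv ∧ ¬ready) false.
  j=6: (recv ∧ ¬ready) false.
  j=7: (recv ∧ ¬ready) false.
No j in the window works → until fails.

No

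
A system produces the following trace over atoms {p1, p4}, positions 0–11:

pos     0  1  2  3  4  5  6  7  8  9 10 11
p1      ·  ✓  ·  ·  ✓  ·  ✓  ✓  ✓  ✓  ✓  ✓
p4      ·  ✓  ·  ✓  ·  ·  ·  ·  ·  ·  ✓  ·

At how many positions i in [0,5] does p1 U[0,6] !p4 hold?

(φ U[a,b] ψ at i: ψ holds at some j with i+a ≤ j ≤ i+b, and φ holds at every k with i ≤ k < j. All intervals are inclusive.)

Evaluate at each i in [0,5]:
  i=0: ✓ (rhs at j=0)
  i=1: ✓ (rhs at j=2; lhs holds on [1,1])
  i=2: ✓ (rhs at j=2)
  i=3: ✗ (lhs fails at k=3 before rhs at j=4)
  i=4: ✓ (rhs at j=4)
  i=5: ✓ (rhs at j=5)
Positions where it holds: {0, 1, 2, 4, 5} → 5.

5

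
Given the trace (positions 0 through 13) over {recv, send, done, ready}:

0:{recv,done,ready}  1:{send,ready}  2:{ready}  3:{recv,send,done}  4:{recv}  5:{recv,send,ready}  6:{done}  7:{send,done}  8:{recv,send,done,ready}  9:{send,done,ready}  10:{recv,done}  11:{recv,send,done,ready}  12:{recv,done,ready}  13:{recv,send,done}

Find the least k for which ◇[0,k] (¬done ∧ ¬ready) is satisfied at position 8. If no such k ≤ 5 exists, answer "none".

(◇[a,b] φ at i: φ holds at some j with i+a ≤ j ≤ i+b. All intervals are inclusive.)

Scan j = 8,9,… for (¬done ∧ ¬ready):
  j=8: fails
  j=9: fails
  j=10: fails
  j=11: fails
  j=12: fails
  j=13: fails
No j in [8,13] satisfies it → none.

none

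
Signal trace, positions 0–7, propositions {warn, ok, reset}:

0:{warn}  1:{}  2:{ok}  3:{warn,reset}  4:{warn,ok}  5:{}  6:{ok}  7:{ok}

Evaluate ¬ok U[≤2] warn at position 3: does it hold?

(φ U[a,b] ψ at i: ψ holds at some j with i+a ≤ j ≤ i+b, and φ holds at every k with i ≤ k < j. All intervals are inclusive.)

Need some j in [3,5] with warn, and ¬ok at every k in [3,j-1].
  j=3: warn holds; no prefix to check → satisfied.

True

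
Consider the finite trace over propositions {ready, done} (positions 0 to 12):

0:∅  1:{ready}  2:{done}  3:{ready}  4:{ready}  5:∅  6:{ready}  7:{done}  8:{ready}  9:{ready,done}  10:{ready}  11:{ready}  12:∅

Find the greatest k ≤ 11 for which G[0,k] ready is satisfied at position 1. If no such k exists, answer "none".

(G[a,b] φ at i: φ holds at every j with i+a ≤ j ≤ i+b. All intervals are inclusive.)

ready must hold from j=1 onward; find where it first fails.
  j=1: holds
  j=2: fails
Holds on [1,1], so largest k = 0.

0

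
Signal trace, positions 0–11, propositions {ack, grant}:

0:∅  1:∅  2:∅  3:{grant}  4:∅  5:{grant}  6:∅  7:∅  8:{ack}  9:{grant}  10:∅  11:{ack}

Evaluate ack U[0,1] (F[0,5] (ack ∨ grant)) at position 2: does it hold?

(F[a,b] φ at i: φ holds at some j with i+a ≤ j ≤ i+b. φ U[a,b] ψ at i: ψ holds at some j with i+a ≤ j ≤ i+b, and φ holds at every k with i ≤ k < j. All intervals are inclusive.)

Need some j in [2,3] with F[0,5] (ack ∨ grant), and ack at every k in [2,j-1].
  j=2: F[0,5] (ack ∨ grant) holds; no prefix to check → satisfied.

True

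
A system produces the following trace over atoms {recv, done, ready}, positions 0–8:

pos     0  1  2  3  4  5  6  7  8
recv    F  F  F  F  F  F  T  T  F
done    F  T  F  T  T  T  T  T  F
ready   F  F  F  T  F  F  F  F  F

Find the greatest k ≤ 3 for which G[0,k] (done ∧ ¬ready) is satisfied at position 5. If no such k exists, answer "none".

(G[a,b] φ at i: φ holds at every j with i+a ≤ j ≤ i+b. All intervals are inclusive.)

2

(done ∧ ¬ready) must hold from j=5 onward; find where it first fails.
  j=5: holds
  j=6: holds
  j=7: holds
  j=8: fails
Holds on [5,7], so largest k = 2.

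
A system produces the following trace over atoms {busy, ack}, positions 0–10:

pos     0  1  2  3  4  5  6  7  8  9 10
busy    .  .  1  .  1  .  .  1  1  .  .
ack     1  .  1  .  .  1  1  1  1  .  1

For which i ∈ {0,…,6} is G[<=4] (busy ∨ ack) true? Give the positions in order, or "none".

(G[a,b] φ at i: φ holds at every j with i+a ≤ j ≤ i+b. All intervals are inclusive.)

Evaluate at each i in [0,6]:
  i=0: ✗ (fails at j=1)
  i=1: ✗ (fails at j=1)
  i=2: ✗ (fails at j=3)
  i=3: ✗ (fails at j=3)
  i=4: ✓ (all of [4,8])
  i=5: ✗ (fails at j=9)
  i=6: ✗ (fails at j=9)

4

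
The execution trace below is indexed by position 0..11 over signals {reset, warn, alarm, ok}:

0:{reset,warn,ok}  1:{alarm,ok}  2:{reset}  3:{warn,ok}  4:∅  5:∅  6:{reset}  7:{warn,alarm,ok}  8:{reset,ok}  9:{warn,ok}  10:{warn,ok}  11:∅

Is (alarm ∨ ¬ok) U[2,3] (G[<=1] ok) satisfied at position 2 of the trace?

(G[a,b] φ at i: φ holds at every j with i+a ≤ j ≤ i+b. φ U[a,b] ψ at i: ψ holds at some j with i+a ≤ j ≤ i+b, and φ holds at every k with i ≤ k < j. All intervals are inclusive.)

Need some j in [4,5] with G[<=1] ok, and (alarm ∨ ¬ok) at every k in [2,j-1].
  j=4: G[<=1] ok — fails at 4.
  j=5: G[<=1] ok — fails at 5.
No j in the window works → until fails.

No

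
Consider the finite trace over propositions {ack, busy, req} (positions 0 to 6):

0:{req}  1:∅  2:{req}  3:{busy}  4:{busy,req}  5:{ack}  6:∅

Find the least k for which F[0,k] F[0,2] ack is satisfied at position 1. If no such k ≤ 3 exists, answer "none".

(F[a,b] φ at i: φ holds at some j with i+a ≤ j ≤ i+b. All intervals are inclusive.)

2

Scan j = 1,2,… for F[0,2] ack:
  j=1: fails
  j=2: fails
  j=3: holds
First hit at j=3, so smallest k = 3-1 = 2.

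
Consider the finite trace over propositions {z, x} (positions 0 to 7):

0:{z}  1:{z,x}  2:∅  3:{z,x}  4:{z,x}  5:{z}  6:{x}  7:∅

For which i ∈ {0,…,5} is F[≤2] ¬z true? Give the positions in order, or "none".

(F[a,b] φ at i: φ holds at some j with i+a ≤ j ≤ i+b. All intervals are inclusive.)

Evaluate at each i in [0,5]:
  i=0: ✓ (witness j=2)
  i=1: ✓ (witness j=2)
  i=2: ✓ (witness j=2)
  i=3: ✗ (none in [3,5])
  i=4: ✓ (witness j=6)
  i=5: ✓ (witness j=6)

0, 1, 2, 4, 5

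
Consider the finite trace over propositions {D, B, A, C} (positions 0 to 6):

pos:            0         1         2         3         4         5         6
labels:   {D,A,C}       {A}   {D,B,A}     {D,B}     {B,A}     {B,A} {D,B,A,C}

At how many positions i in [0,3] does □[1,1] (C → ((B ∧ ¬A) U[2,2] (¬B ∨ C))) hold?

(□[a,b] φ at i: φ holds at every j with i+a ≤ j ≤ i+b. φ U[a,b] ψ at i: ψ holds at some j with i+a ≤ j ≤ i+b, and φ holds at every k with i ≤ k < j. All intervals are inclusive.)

Evaluate at each i in [0,3]:
  i=0: ✓ (all of [1,1])
  i=1: ✓ (all of [2,2])
  i=2: ✓ (all of [3,3])
  i=3: ✓ (all of [4,4])
Positions where it holds: {0, 1, 2, 3} → 4.

4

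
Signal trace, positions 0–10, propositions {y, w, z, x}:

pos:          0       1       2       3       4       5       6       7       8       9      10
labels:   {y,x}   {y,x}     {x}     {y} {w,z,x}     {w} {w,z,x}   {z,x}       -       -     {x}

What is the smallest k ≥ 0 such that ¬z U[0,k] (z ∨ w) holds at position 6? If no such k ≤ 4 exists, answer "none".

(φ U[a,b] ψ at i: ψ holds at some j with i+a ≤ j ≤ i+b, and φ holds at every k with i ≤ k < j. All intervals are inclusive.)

Need earliest j ≥ 6 with (z ∨ w), and ¬z at every k in [6,j-1].
  j=6: rhs holds (empty prefix). k = 0.

0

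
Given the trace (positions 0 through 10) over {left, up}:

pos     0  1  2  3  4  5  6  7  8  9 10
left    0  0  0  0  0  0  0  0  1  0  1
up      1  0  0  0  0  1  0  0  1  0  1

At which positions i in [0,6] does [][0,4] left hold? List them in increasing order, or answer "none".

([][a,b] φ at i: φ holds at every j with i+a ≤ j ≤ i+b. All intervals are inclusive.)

none

Evaluate at each i in [0,6]:
  i=0: ✗ (fails at j=0)
  i=1: ✗ (fails at j=1)
  i=2: ✗ (fails at j=2)
  i=3: ✗ (fails at j=3)
  i=4: ✗ (fails at j=4)
  i=5: ✗ (fails at j=5)
  i=6: ✗ (fails at j=6)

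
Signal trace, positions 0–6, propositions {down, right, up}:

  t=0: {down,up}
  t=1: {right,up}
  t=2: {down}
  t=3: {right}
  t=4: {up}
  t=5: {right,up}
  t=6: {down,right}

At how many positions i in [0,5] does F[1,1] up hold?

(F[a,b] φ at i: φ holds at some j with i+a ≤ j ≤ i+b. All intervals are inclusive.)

Evaluate at each i in [0,5]:
  i=0: ✓ (witness j=1)
  i=1: ✗ (none in [2,2])
  i=2: ✗ (none in [3,3])
  i=3: ✓ (witness j=4)
  i=4: ✓ (witness j=5)
  i=5: ✗ (none in [6,6])
Positions where it holds: {0, 3, 4} → 3.

3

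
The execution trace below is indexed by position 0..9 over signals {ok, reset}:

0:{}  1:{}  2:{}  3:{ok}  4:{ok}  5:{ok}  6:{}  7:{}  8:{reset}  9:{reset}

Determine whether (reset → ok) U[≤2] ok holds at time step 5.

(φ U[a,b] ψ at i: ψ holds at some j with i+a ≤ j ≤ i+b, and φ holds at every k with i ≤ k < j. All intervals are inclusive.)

True

Need some j in [5,7] with ok, and (reset → ok) at every k in [5,j-1].
  j=5: ok holds; no prefix to check → satisfied.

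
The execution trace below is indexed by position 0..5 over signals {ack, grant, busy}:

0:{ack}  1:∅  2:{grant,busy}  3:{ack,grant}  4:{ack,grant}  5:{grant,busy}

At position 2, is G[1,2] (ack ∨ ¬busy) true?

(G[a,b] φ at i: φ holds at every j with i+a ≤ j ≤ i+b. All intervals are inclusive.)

True

Check (ack ∨ ¬busy) at every j in [3,4]:
  j=3: true
  j=4: true
All positions satisfy it → formula holds.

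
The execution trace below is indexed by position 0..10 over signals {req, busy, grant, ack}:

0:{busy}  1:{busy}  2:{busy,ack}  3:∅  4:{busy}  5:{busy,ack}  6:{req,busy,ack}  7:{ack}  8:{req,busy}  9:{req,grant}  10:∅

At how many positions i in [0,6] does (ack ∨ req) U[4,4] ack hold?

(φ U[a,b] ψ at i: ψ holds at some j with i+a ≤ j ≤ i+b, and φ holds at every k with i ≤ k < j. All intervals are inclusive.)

Evaluate at each i in [0,6]:
  i=0: ✗ (no rhs in [4,4])
  i=1: ✗ (lhs fails at k=1 before rhs at j=5)
  i=2: ✗ (lhs fails at k=3 before rhs at j=6)
  i=3: ✗ (lhs fails at k=3 before rhs at j=7)
  i=4: ✗ (no rhs in [8,8])
  i=5: ✗ (no rhs in [9,9])
  i=6: ✗ (no rhs in [10,10])
Positions where it holds: {} → 0.

0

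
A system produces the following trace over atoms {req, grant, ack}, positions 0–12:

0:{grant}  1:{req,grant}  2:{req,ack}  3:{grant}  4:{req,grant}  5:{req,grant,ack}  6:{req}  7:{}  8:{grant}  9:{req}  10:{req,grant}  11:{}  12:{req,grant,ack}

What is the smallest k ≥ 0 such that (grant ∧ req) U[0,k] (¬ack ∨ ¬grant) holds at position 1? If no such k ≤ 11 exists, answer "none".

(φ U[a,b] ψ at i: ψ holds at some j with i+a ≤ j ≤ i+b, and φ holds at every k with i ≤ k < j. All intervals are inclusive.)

Need earliest j ≥ 1 with (¬ack ∨ ¬grant), and (grant ∧ req) at every k in [1,j-1].
  j=1: rhs holds (empty prefix). k = 0.

0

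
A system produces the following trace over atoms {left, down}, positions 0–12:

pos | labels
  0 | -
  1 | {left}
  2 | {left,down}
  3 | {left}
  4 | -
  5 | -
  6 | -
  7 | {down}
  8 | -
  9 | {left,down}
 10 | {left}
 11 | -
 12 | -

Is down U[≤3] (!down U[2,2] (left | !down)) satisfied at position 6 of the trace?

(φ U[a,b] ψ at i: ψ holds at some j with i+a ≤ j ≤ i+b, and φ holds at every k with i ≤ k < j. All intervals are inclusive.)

False

Need some j in [6,9] with (!down U[2,2] (left | !down)), and down at every k in [6,j-1].
  j=6: (!down U[2,2] (left | !down)) — fails.
  j=7: (!down U[2,2] (left | !down)) — fails.
  j=8: (!down U[2,2] (left | !down)) — fails.
  j=9: (!down U[2,2] (left | !down)) — fails.
No j in the window works → until fails.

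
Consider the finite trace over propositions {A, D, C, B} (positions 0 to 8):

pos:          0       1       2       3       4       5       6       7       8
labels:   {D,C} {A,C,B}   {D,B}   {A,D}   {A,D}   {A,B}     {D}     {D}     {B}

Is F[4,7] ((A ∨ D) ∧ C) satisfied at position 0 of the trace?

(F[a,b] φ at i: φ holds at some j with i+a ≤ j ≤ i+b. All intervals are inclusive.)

Check ((A ∨ D) ∧ C) at each j in [4,7]:
  j=4: false
  j=5: false
  j=6: false
  j=7: false
No position in the window satisfies it → formula fails.

Does not hold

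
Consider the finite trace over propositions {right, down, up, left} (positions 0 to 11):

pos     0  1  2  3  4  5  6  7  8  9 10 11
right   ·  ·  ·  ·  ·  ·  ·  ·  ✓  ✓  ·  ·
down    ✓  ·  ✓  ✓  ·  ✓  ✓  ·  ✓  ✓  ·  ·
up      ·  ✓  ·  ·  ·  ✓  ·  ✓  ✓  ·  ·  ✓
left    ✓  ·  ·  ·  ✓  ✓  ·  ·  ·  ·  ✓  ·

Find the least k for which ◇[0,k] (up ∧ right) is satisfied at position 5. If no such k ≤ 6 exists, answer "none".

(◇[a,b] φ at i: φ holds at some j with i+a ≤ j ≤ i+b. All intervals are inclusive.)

3

Scan j = 5,6,… for (up ∧ right):
  j=5: fails
  j=6: fails
  j=7: fails
  j=8: holds
First hit at j=8, so smallest k = 8-5 = 3.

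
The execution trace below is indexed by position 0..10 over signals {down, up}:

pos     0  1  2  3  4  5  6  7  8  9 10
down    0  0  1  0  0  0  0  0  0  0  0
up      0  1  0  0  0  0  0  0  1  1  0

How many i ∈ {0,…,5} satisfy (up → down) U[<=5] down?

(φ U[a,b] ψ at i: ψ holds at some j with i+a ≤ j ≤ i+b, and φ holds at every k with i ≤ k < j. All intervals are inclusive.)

Evaluate at each i in [0,5]:
  i=0: ✗ (lhs fails at k=1 before rhs at j=2)
  i=1: ✗ (lhs fails at k=1 before rhs at j=2)
  i=2: ✓ (rhs at j=2)
  i=3: ✗ (no rhs in [3,8])
  i=4: ✗ (no rhs in [4,9])
  i=5: ✗ (no rhs in [5,10])
Positions where it holds: {2} → 1.

1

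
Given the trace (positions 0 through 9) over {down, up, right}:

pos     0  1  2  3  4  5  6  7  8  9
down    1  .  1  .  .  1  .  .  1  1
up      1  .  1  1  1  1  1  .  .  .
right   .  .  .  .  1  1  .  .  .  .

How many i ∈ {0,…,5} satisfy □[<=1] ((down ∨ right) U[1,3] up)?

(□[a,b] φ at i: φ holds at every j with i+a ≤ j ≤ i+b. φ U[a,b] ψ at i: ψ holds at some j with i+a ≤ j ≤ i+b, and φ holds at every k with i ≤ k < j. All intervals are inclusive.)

1

Evaluate at each i in [0,5]:
  i=0: ✗ (fails at j=0)
  i=1: ✗ (fails at j=1)
  i=2: ✗ (fails at j=3)
  i=3: ✗ (fails at j=3)
  i=4: ✓ (all of [4,5])
  i=5: ✗ (fails at j=6)
Positions where it holds: {4} → 1.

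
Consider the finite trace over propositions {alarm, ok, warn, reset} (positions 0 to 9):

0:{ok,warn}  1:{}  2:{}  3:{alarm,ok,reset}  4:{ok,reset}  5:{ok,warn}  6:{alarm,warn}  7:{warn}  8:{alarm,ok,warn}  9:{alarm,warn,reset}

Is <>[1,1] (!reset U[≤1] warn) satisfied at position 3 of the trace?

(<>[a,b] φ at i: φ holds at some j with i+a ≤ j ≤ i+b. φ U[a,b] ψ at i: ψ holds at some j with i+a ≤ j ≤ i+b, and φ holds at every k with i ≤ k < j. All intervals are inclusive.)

Check (!reset U[≤1] warn) at each j in [4,4]:
  j=4: fails
No position in the window satisfies it → formula fails.

False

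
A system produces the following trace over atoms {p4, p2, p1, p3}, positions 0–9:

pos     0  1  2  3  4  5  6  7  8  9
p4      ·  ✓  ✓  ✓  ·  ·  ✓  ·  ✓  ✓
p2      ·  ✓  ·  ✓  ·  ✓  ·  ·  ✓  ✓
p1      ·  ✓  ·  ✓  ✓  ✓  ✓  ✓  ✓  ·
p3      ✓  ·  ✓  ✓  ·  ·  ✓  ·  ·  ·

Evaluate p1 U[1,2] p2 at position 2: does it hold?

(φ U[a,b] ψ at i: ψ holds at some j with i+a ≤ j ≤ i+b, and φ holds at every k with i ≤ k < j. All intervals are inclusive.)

Need some j in [3,4] with p2, and p1 at every k in [2,j-1].
  j=3: p2 holds, but p1 fails at k=2 → not this j.
  j=4: p2 false.
No j in the window works → until fails.

Does not hold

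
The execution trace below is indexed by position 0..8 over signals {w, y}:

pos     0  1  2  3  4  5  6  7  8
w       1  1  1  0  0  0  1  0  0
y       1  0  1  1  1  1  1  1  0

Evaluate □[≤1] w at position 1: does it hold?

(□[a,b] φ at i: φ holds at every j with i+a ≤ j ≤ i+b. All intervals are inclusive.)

Check w at every j in [1,2]:
  j=1: true
  j=2: true
All positions satisfy it → formula holds.

True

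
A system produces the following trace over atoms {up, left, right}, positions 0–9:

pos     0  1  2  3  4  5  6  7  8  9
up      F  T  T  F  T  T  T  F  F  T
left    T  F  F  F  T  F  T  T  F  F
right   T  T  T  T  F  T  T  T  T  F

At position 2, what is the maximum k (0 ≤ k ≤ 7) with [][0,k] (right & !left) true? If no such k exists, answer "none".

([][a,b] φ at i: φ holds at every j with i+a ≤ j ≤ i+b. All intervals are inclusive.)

1

(right & !left) must hold from j=2 onward; find where it first fails.
  j=2: holds
  j=3: holds
  j=4: fails
Holds on [2,3], so largest k = 1.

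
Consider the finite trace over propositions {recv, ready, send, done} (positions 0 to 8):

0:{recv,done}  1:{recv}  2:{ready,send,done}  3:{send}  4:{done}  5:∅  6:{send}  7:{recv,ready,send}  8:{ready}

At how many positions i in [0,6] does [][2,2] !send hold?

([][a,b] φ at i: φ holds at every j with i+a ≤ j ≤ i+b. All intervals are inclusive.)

Evaluate at each i in [0,6]:
  i=0: ✗ (fails at j=2)
  i=1: ✗ (fails at j=3)
  i=2: ✓ (all of [4,4])
  i=3: ✓ (all of [5,5])
  i=4: ✗ (fails at j=6)
  i=5: ✗ (fails at j=7)
  i=6: ✓ (all of [8,8])
Positions where it holds: {2, 3, 6} → 3.

3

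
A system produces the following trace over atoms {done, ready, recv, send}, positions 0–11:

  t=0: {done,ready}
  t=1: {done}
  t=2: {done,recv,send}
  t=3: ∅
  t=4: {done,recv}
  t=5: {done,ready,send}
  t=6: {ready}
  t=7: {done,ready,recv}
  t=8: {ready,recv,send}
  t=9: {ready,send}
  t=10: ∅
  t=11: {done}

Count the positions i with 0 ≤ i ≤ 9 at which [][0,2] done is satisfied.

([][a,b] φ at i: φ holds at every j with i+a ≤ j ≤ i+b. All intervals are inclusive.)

Evaluate at each i in [0,9]:
  i=0: ✓ (all of [0,2])
  i=1: ✗ (fails at j=3)
  i=2: ✗ (fails at j=3)
  i=3: ✗ (fails at j=3)
  i=4: ✗ (fails at j=6)
  i=5: ✗ (fails at j=6)
  i=6: ✗ (fails at j=6)
  i=7: ✗ (fails at j=8)
  i=8: ✗ (fails at j=8)
  i=9: ✗ (fails at j=9)
Positions where it holds: {0} → 1.

1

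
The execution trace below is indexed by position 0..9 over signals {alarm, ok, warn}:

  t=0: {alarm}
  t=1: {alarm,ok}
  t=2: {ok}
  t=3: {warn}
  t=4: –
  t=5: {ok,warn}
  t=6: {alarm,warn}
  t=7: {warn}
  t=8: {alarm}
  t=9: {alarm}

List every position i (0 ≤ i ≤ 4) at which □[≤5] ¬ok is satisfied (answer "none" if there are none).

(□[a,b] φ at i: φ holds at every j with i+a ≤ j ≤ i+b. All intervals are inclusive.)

Evaluate at each i in [0,4]:
  i=0: ✗ (fails at j=1)
  i=1: ✗ (fails at j=1)
  i=2: ✗ (fails at j=2)
  i=3: ✗ (fails at j=5)
  i=4: ✗ (fails at j=5)

none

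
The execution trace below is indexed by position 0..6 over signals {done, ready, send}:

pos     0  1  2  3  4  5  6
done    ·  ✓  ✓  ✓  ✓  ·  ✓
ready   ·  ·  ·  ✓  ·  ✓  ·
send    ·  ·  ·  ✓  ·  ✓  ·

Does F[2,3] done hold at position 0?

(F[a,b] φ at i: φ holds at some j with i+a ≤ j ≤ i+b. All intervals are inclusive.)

Yes

Check done at each j in [2,3]:
  j=2: true
  j=3: true
Found at j=2 → formula holds.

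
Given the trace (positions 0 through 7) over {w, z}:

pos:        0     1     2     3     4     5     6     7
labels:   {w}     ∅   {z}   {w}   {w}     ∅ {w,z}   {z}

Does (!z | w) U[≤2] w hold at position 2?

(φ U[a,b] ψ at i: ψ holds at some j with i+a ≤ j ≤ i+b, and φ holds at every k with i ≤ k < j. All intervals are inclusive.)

Need some j in [2,4] with w, and (!z | w) at every k in [2,j-1].
  j=2: w false.
  j=3: w holds, but (!z | w) fails at k=2 → not this j.
  j=4: w holds, but (!z | w) fails at k=2 → not this j.
No j in the window works → until fails.

No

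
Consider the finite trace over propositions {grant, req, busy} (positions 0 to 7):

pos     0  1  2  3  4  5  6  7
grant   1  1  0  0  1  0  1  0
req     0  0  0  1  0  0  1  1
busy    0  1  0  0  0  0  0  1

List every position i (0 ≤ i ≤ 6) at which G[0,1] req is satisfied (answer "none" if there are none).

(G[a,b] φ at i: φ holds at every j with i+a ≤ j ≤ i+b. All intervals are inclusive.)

6

Evaluate at each i in [0,6]:
  i=0: ✗ (fails at j=0)
  i=1: ✗ (fails at j=1)
  i=2: ✗ (fails at j=2)
  i=3: ✗ (fails at j=4)
  i=4: ✗ (fails at j=4)
  i=5: ✗ (fails at j=5)
  i=6: ✓ (all of [6,7])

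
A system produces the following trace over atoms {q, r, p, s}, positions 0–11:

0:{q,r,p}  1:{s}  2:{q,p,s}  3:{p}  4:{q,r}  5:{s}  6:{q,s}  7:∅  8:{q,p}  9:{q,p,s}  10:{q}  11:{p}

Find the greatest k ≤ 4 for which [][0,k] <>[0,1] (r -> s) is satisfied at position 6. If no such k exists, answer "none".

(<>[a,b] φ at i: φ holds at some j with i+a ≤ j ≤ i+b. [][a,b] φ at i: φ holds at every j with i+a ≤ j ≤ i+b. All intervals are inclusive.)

<>[0,1] (r -> s) must hold from j=6 onward; find where it first fails.
  j=6: holds
  j=7: holds
  j=8: holds
  j=9: holds
  j=10: holds
Holds through j=10; largest k = 4.

4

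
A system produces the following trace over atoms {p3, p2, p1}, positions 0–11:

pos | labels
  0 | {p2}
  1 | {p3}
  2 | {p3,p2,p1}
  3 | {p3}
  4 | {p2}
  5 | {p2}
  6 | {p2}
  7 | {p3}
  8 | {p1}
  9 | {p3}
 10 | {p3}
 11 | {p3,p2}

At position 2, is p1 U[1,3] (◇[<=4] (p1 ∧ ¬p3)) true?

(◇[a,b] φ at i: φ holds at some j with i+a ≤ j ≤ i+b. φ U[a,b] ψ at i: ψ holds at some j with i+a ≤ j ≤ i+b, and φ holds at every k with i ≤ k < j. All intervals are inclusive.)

False

Need some j in [3,5] with ◇[<=4] (p1 ∧ ¬p3), and p1 at every k in [2,j-1].
  j=3: ◇[<=4] (p1 ∧ ¬p3) — fails (none in [3,7]).
  j=4: ◇[<=4] (p1 ∧ ¬p3) holds, but p1 fails at k=3 → not this j.
  j=5: ◇[<=4] (p1 ∧ ¬p3) holds, but p1 fails at k=3 → not this j.
No j in the window works → until fails.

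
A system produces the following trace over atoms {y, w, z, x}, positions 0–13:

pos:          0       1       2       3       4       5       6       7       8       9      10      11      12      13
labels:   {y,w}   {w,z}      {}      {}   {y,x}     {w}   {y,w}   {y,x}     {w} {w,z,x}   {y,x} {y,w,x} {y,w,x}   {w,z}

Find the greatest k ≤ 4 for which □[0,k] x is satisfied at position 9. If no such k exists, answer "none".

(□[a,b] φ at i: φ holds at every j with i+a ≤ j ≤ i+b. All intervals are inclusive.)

x must hold from j=9 onward; find where it first fails.
  j=9: holds
  j=10: holds
  j=11: holds
  j=12: holds
  j=13: fails
Holds on [9,12], so largest k = 3.

3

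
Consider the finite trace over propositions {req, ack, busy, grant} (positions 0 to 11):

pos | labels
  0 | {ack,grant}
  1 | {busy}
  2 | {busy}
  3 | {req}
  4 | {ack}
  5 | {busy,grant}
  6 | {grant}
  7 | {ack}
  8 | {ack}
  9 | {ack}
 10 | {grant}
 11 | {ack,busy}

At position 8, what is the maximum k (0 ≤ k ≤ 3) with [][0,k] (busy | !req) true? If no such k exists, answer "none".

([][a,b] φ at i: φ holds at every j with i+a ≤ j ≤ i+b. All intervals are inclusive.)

3

(busy | !req) must hold from j=8 onward; find where it first fails.
  j=8: holds
  j=9: holds
  j=10: holds
  j=11: holds
Holds through j=11; largest k = 3.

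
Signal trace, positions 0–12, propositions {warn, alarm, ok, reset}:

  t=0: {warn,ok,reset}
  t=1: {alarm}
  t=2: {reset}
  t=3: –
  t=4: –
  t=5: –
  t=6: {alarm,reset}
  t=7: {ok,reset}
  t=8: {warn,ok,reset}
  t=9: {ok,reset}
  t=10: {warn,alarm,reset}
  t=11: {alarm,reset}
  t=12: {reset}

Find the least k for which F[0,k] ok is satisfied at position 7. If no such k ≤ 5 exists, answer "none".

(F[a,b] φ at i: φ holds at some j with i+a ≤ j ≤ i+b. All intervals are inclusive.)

0

Scan j = 7,8,… for ok:
  j=7: holds
First hit at j=7, so smallest k = 7-7 = 0.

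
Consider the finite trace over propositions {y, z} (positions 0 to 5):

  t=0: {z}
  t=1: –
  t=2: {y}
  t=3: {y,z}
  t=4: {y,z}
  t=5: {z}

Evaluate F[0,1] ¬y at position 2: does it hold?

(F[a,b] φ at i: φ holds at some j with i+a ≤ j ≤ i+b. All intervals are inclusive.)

Check ¬y at each j in [2,3]:
  j=2: false
  j=3: false
No position in the window satisfies it → formula fails.

Does not hold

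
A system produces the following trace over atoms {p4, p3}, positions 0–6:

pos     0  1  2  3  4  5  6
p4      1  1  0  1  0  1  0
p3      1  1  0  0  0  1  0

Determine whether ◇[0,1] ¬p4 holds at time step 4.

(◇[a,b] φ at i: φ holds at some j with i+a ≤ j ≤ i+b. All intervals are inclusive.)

True

Check ¬p4 at each j in [4,5]:
  j=4: true
  j=5: false
Found at j=4 → formula holds.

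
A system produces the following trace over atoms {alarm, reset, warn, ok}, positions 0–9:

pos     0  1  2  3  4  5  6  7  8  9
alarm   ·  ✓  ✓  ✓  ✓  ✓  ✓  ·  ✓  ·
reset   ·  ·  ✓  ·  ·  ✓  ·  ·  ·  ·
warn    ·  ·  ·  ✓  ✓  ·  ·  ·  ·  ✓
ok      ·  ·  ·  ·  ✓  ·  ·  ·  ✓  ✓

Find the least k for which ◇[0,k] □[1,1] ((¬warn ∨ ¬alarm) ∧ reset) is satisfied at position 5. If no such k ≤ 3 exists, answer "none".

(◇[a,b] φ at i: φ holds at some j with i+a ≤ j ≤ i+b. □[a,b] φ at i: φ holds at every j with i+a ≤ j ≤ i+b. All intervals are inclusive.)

none

Scan j = 5,6,… for □[1,1] ((¬warn ∨ ¬alarm) ∧ reset):
  j=5: fails
  j=6: fails
  j=7: fails
  j=8: fails
No j in [5,8] satisfies it → none.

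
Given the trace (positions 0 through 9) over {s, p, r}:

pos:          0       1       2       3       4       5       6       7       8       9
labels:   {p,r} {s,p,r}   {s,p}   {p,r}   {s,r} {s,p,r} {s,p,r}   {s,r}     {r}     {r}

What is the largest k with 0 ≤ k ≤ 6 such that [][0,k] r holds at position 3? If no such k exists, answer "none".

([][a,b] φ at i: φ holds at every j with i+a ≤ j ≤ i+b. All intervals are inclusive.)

r must hold from j=3 onward; find where it first fails.
  j=3: holds
  j=4: holds
  j=5: holds
  j=6: holds
  j=7: holds
  j=8: holds
  j=9: holds
Holds through j=9; largest k = 6.

6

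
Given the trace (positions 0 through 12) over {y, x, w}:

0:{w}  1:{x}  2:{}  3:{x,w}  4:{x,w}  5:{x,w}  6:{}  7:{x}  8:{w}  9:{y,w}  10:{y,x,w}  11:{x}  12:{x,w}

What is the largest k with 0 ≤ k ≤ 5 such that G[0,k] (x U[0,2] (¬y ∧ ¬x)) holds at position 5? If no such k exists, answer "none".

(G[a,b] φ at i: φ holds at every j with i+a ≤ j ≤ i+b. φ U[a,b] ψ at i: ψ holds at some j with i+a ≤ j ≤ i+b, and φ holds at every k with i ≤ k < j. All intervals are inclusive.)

(x U[0,2] (¬y ∧ ¬x)) must hold from j=5 onward; find where it first fails.
  j=5: holds
  j=6: holds
  j=7: holds
  j=8: holds
  j=9: fails
Holds on [5,8], so largest k = 3.

3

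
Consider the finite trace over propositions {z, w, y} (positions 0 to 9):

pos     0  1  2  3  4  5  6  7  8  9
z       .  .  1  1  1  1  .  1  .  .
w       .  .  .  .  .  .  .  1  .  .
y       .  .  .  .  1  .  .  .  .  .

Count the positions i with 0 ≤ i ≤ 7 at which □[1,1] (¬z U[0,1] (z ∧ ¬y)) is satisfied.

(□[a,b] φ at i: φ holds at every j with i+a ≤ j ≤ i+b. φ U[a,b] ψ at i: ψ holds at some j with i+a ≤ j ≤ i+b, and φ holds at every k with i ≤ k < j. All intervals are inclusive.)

6

Evaluate at each i in [0,7]:
  i=0: ✓ (all of [1,1])
  i=1: ✓ (all of [2,2])
  i=2: ✓ (all of [3,3])
  i=3: ✗ (fails at j=4)
  i=4: ✓ (all of [5,5])
  i=5: ✓ (all of [6,6])
  i=6: ✓ (all of [7,7])
  i=7: ✗ (fails at j=8)
Positions where it holds: {0, 1, 2, 4, 5, 6} → 6.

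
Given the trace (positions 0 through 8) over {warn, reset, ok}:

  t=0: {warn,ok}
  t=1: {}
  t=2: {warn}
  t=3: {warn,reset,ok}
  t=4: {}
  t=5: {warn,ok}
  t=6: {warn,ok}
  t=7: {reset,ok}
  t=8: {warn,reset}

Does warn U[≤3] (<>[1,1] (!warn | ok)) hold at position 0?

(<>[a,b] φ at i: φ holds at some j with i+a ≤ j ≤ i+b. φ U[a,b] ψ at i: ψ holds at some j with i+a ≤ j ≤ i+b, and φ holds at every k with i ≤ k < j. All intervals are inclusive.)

Need some j in [0,3] with <>[1,1] (!warn | ok), and warn at every k in [0,j-1].
  j=0: <>[1,1] (!warn | ok) holds; no prefix to check → satisfied.

Holds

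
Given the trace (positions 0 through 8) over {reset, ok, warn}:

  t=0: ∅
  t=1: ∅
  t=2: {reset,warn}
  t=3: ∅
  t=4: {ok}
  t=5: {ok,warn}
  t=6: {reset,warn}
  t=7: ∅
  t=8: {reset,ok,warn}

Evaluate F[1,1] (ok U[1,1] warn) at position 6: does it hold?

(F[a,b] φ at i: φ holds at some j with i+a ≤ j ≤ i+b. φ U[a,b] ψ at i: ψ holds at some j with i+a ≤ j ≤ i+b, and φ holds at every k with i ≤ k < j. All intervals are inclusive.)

False

Check (ok U[1,1] warn) at each j in [7,7]:
  j=7: fails
No position in the window satisfies it → formula fails.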